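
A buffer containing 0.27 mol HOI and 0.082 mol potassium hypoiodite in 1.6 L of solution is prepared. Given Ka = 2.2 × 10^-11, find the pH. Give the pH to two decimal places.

pH = 10.14

pKa = −log(2.2 × 10^-11) = 10.658
Henderson–Hasselbalch: pH = pKa + log([OI-]/[HOI]) = 10.658 + log(0.082/0.27)
pH = 10.658 + (-0.518) = 10.14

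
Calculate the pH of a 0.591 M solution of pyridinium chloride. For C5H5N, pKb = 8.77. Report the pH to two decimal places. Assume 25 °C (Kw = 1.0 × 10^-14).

C5H5NH+ is the conjugate acid of the weak base C5H5N.
Kb = 10^(−8.77) = 1.70 × 10^-9
Ka = Kw/Kb = 1.0×10^-14 / 1.70 × 10^-9 = 5.88 × 10^-6
Let x = [H+] at equilibrium. Ka = x²/(0.591 − x).
Assume x ≪ 0.591: x ≈ √(5.88 × 10^-6 × 0.591) = 1.86 × 10^-3 M
Check: 0.32% ionized — well under 5%, approximation valid.
pH = −log(1.86 × 10^-3) = 2.73

pH = 2.73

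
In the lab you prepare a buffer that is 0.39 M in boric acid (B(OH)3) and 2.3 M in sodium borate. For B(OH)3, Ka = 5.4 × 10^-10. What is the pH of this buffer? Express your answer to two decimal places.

pKa = −log(5.4 × 10^-10) = 9.268
Henderson–Hasselbalch: pH = pKa + log([B(OH)4-]/[B(OH)3]) = 9.268 + log(2.3/0.39)
pH = 9.268 + (+0.771) = 10.04

pH = 10.04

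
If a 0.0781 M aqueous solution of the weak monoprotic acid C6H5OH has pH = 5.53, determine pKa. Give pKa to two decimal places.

pKa = 9.95

[H+] = 10^(-5.53) = 2.95 × 10^-6 M
At equilibrium [HA] = 0.0781 − 2.95 × 10^-6 = 7.81 × 10^-2 M
Ka = [H+][A-]/[HA] = (2.95 × 10^-6)² / 7.81 × 10^-2 = 1.11 × 10^-10
pKa = -log(1.11 × 10^-10) = 9.95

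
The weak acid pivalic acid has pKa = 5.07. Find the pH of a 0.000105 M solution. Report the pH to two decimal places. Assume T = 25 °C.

pH = 4.59

(CH3)3CCOOH ⇌ (CH3)3CCOO- + H+
Ka = 10^(−5.07) = 8.51 × 10^-6
From the ICE table, Ka = x²/(0.000105 − x) = 8.51 × 10^-6.
x is not negligible relative to C₀; solve x² + 8.51e-06·x − 8.94e-10 = 0.
x = (−Ka + √(Ka² + 4·Ka·C₀))/2 = 2.59 × 10^-5 M
pH = −log(2.59 × 10^-5) = 4.59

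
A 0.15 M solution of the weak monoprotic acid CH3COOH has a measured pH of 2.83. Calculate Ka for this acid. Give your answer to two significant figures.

[H+] = 10^(-2.83) = 1.48 × 10^-3 M
At equilibrium [HA] = 0.15 − 1.48 × 10^-3 = 1.49 × 10^-1 M
Ka = [H+][A-]/[HA] = (1.48 × 10^-3)² / 1.49 × 10^-1 = 1.5 × 10^-5

Ka = 1.5 × 10^-5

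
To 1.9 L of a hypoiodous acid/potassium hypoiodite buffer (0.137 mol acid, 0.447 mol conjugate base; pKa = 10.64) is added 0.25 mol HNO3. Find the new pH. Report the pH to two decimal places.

pH = 10.35

After neutralization: n(HOI) = 0.387 mol, n(OI-) = 0.197 mol.
pH = pKa + log(n_OI-/n_HOI) = 10.64 + log(0.197/0.387) = 10.64 + (-0.293)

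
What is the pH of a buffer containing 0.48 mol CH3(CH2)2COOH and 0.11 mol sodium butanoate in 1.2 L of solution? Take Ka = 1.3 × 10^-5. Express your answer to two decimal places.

pKa = −log(1.3 × 10^-5) = 4.886
Henderson–Hasselbalch: pH = pKa + log([CH3(CH2)2COO-]/[CH3(CH2)2COOH]) = 4.886 + log(0.11/0.48)
pH = 4.886 + (-0.640) = 4.25

pH = 4.25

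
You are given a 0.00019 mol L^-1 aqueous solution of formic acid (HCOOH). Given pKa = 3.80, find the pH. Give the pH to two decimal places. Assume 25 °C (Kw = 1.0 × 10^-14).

HCOOH ⇌ HCOO- + H+
Ka = 10^(−3.80) = 1.58 × 10^-4
Let x = [H+] at equilibrium. Ka = x²/(0.00019 − x).
The 5% rule fails; solving x² + Ka·x − Ka·C₀ = 0 exactly:
x = [−0.000158 + √(0.000158² + 1.2e-07)]/2 = 1.11 × 10^-4 M
pH = −log(1.11 × 10^-4) = 3.95

pH = 3.95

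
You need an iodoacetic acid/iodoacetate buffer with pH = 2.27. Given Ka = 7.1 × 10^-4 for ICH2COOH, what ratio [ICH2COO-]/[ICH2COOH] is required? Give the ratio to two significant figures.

ratio = 0.13

pKa = -log(7.1 × 10^-4) = 3.149
pH = pKa + log(r) ⇒ log(r) = 2.27 − 3.149 = -0.879
r = [ICH2COO-]/[ICH2COOH] = 10^(-0.879) = 0.132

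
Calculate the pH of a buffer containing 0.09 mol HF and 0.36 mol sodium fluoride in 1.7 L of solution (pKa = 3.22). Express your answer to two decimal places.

pH = 3.82

Henderson–Hasselbalch: pH = pKa + log([F-]/[HF]) = 3.22 + log(0.36/0.09)
pH = 3.22 + (+0.602) = 3.82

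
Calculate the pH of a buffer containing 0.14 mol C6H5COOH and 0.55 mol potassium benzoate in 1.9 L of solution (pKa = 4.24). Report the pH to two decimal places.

pH = 4.83

Using pH = pKa + log([base]/[acid]) with [base]/[acid] = 0.55/0.14:
pH = 4.24 + (+0.594) = 4.83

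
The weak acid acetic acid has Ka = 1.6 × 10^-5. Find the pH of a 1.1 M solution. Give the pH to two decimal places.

pH = 2.38

CH3COOH ⇌ CH3COO- + H+
Ka = [H+]²/(1.1 − [H+]) = 1.6 × 10^-5
Since Ka ≪ C₀, [H+] ≈ √(Ka·C₀) = 4.20 × 10^-3 M.
([H+]/C₀ = 0.38% < 5%, so the approximation holds.)
pH = −log(4.20 × 10^-3) = 2.38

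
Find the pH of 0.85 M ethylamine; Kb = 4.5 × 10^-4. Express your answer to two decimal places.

C2H5NH2 + H2O ⇌ C2H5NH3+ + OH-
Kb = [OH-]²/(0.85 − [OH-]) = 4.5 × 10^-4
Since Kb ≪ C₀, [OH-] ≈ √(Kb·C₀) = 1.96 × 10^-2 M.
pOH = −log(1.96 × 10^-2) = 1.71; pH = 14.00 − 1.71 = 12.29

pH = 12.29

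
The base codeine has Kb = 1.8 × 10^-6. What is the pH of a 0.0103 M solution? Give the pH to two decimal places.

pH = 10.13

C18H21NO3 + H2O ⇌ C18H22NO3+ + OH-
From the ICE table, Kb = [OH-]²/(0.0103 − [OH-]) = 1.8 × 10^-6.
Assume [OH-] ≪ 0.0103: [OH-] ≈ √(1.8 × 10^-6 × 0.0103) = 1.36 × 10^-4 M
pOH = −log(1.36 × 10^-4) = 3.87; pH = 14.00 − 3.87 = 10.13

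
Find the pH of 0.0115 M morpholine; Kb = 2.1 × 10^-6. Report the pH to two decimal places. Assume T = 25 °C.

pH = 10.19

C4H8ONH + H2O ⇌ C4H8ONH2+ + OH-
Kb = [OH-]²/(0.0115 − [OH-]) = 2.1 × 10^-6
Since Kb ≪ C₀, [OH-] ≈ √(Kb·C₀) = 1.55 × 10^-4 M.
pOH = 3.81, so pH = 14.00 − pOH = 10.19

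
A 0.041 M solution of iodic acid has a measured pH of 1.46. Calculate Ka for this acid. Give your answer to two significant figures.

Ka = 1.9 × 10^-1

[H+] = 10^(-1.46) = 3.47 × 10^-2 M
At equilibrium [HA] = 0.041 − 3.47 × 10^-2 = 6.30 × 10^-3 M
Ka = [H+][A-]/[HA] = (3.47 × 10^-2)² / 6.30 × 10^-3 = 1.9 × 10^-1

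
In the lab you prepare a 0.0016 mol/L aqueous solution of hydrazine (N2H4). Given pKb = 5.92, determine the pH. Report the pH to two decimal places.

pH = 9.64

N2H4 + H2O ⇌ N2H5+ + OH-
Kb = 10^(−5.92) = 1.20 × 10^-6
Let x = [OH-] at equilibrium. Kb = x²/(0.0016 − x).
Neglecting x in the denominator: x = √(1.20 × 10^-6 × 0.0016) = 4.38 × 10^-5 M
Check: 2.7% ionized — well under 5%, approximation valid.
pOH = −log(4.38 × 10^-5) = 4.36; pH = 14.00 − 4.36 = 9.64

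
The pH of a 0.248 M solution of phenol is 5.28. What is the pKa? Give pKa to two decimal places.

[H+] = 10^(-5.28) = 5.25 × 10^-6 M
At equilibrium [HA] = 0.248 − 5.25 × 10^-6 = 2.48 × 10^-1 M
Ka = [H+][A-]/[HA] = (5.25 × 10^-6)² / 2.48 × 10^-1 = 1.11 × 10^-10
pKa = -log(1.11 × 10^-10) = 9.95

pKa = 9.95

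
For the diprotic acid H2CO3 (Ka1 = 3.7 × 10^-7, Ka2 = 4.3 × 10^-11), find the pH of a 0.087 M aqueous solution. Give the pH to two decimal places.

Ka1 ≫ Ka2, so treat the first dissociation as the only significant source of H+.
Ka1 = x²/(0.087 − x) = 3.7 × 10^-7
x ≈ √(3.7 × 10^-7 × 0.087) = 1.79 × 10^-4 M
pH = −log(1.79 × 10^-4) = 3.75

pH = 3.75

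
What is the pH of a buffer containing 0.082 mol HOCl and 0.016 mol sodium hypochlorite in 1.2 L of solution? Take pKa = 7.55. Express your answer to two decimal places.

pH = pKa + log([A⁻]/[HA]) = 7.55 + log(0.016/0.082)
pH = 7.55 + (-0.710) = 6.84

pH = 6.84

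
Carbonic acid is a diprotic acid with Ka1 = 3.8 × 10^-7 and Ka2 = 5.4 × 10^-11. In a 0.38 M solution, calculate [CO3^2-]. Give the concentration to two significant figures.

First ionization gives [H+] ≈ [HCO3-] = 3.80 × 10^-4 M.
Second step: Ka2 = [H+][CO3^2-]/[HCO3-] ≈ [CO3^2-] (since [H+] ≈ [HCO3-]).
So [CO3^2-] ≈ Ka2.

5.4 × 10^-11 M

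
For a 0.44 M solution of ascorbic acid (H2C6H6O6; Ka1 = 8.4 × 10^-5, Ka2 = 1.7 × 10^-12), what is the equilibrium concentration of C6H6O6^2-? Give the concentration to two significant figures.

First ionization gives [H+] ≈ [HC6H6O6-] = 6.08 × 10^-3 M.
Second step: Ka2 = [H+][C6H6O6^2-]/[HC6H6O6-] ≈ [C6H6O6^2-] (since [H+] ≈ [HC6H6O6-]).
So [C6H6O6^2-] ≈ Ka2.

1.7 × 10^-12 M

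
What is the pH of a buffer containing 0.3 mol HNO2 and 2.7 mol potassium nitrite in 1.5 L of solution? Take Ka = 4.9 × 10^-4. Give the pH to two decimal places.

pH = 4.26

pKa = −log(4.9 × 10^-4) = 3.310
Using pH = pKa + log([base]/[acid]) with [base]/[acid] = 2.7/0.3:
pH = 3.310 + (+0.954) = 4.26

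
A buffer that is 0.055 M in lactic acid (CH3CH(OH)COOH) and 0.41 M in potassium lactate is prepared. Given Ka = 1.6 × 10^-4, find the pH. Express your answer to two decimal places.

pKa = −log(1.6 × 10^-4) = 3.796
pH = pKa + log([A⁻]/[HA]) = 3.796 + log(0.41/0.055)
pH = 3.796 + (+0.872) = 4.67

pH = 4.67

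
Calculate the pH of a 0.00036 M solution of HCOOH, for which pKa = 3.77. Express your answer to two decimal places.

HCOOH ⇌ HCOO- + H+
Ka = 10^(−3.77) = 1.70 × 10^-4
From the ICE table, Ka = x²/(0.00036 − x) = 1.70 × 10^-4.
Here C₀/Ka ≈ 2.12, so the small-x approximation fails. Use the quadratic:
x = (−Ka + √(Ka² + 4·Ka·C₀))/2 = 1.77 × 10^-4 M
pH = −log[H+] = −log(1.77 × 10^-4) = 3.75

pH = 3.75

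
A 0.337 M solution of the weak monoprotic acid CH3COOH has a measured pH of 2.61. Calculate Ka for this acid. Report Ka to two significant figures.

[H+] = 10^(-2.61) = 2.45 × 10^-3 M
At equilibrium [HA] = 0.337 − 2.45 × 10^-3 = 3.35 × 10^-1 M
Ka = [H+][A-]/[HA] = (2.45 × 10^-3)² / 3.35 × 10^-1 = 1.8 × 10^-5

Ka = 1.8 × 10^-5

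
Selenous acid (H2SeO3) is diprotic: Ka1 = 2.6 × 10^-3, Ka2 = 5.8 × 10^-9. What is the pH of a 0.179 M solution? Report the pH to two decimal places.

pH = 1.69

Ka1 ≫ Ka2, so treat the first dissociation as the only significant source of H+.
Ka1 = x²/(0.179 − x) = 2.6 × 10^-3
Solving the quadratic: x = (−Ka1 + √(Ka1² + 4·Ka1·C₀))/2 = 2.03 × 10^-2 M
pH = −log(2.03 × 10^-2) = 1.69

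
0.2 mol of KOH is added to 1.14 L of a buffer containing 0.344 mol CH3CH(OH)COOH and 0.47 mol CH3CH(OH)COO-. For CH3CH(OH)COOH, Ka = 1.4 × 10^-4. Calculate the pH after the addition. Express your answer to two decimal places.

pH = 4.52

OH- converts CH3CH(OH)COOH to CH3CH(OH)COO-: CH3CH(OH)COOH → 0.144 mol, CH3CH(OH)COO- → 0.67 mol.
pKa = −log(1.4 × 10^-4) = 3.854
pH = pKa + log(n_CH3CH(OH)COO-/n_CH3CH(OH)COOH) = 3.854 + log(0.67/0.144) = 3.854 + (+0.668)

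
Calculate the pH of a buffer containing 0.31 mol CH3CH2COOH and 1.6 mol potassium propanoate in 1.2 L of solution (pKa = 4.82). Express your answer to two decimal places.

pH = 5.53

Henderson–Hasselbalch: pH = pKa + log([CH3CH2COO-]/[CH3CH2COOH]) = 4.82 + log(1.6/0.31)
pH = 4.82 + (+0.713) = 5.53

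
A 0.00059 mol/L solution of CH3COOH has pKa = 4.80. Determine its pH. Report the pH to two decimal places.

CH3COOH ⇌ CH3COO- + H+
Ka = 10^(−4.80) = 1.58 × 10^-5
Ka = [H+]²/(0.00059 − [H+]) = 1.58 × 10^-5
Here C₀/Ka ≈ 37.3, so the small-[H+] approximation fails. Use the quadratic:
[H+] = [−1.58e-05 + √(1.58e-05² + 3.73e-08)]/2 = 8.90 × 10^-5 M
pH = −log(8.90 × 10^-5) = 4.05

pH = 4.05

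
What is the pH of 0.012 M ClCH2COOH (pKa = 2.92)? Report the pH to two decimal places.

pH = 2.49

ClCH2COOH ⇌ ClCH2COO- + H+
Ka = 10^(−2.92) = 1.20 × 10^-3
Let x = [H+] at equilibrium. Ka = x²/(0.012 − x).
The 5% rule fails; solving x² + Ka·x − Ka·C₀ = 0 exactly:
x = [−0.0012 + √(0.0012² + 5.76e-05)]/2 = 3.24 × 10^-3 M
pH = −log(3.24 × 10^-3) = 2.49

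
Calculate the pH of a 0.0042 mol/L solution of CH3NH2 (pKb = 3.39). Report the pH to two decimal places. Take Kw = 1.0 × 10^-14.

pH = 11.05

CH3NH2 + H2O ⇌ CH3NH3+ + OH-
Kb = 10^(−3.39) = 4.07 × 10^-4
Kb = [OH-]²/(0.0042 − [OH-]) = 4.07 × 10^-4
[OH-] is not negligible relative to C₀; solve [OH-]² + 0.000407·[OH-] − 1.71e-06 = 0.
[OH-] = (−Kb + √(Kb² + 4·Kb·C₀))/2 = 1.12 × 10^-3 M
pOH = −log(1.12 × 10^-3) = 2.95; pH = 14.00 − 2.95 = 11.05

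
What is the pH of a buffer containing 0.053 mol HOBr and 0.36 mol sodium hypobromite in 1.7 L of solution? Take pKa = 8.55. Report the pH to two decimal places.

pH = pKa + log([A⁻]/[HA]) = 8.55 + log(0.36/0.053)
pH = 8.55 + (+0.832) = 9.38

pH = 9.38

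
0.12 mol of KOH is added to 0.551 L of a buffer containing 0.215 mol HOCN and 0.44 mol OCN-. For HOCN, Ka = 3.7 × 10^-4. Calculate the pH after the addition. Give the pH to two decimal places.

pH = 4.20

After neutralization: n(HOCN) = 0.095 mol, n(OCN-) = 0.56 mol.
pKa = −log(3.7 × 10^-4) = 3.432
pH = pKa + log(n_OCN-/n_HOCN) = 3.432 + log(0.56/0.095) = 3.432 + (+0.770)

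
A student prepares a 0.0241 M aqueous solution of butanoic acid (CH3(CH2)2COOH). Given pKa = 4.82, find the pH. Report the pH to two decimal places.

pH = 3.22

CH3(CH2)2COOH ⇌ CH3(CH2)2COO- + H+
Ka = 10^(−4.82) = 1.51 × 10^-5
Ka = [H+]²/(0.0241 − [H+]) = 1.51 × 10^-5
Assume [H+] ≪ 0.0241: [H+] ≈ √(1.51 × 10^-5 × 0.0241) = 6.03 × 10^-4 M
Check: 2.5% ionized — well under 5%, approximation valid.
pH = −log[H+] = −log(6.03 × 10^-4) = 3.22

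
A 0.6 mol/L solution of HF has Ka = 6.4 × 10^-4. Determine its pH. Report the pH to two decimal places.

pH = 1.71

HF ⇌ F- + H+
From the ICE table, Ka = [H+]²/(0.6 − [H+]) = 6.4 × 10^-4.
Neglecting [H+] in the denominator: [H+] = √(6.4 × 10^-4 × 0.6) = 1.96 × 10^-2 M
pH = −log[H+] = −log(1.96 × 10^-2) = 1.71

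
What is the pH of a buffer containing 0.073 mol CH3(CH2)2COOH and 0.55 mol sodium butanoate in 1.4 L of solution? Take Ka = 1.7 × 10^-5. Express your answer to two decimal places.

pH = 5.65

pKa = −log(1.7 × 10^-5) = 4.770
Henderson–Hasselbalch: pH = pKa + log([CH3(CH2)2COO-]/[CH3(CH2)2COOH]) = 4.770 + log(0.55/0.073)
pH = 4.770 + (+0.877) = 5.65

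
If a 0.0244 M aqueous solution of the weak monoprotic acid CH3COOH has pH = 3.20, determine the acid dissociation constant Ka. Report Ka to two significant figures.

[H+] = 10^(-3.20) = 6.31 × 10^-4 M
At equilibrium [HA] = 0.0244 − 6.31 × 10^-4 = 2.38 × 10^-2 M
Ka = [H+][A-]/[HA] = (6.31 × 10^-4)² / 2.38 × 10^-2 = 1.7 × 10^-5

Ka = 1.7 × 10^-5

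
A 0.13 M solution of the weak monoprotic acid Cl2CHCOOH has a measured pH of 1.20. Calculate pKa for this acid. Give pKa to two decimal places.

pKa = 1.23

[H+] = 10^(-1.20) = 6.31 × 10^-2 M
At equilibrium [HA] = 0.13 − 6.31 × 10^-2 = 6.69 × 10^-2 M
Ka = [H+][A-]/[HA] = (6.31 × 10^-2)² / 6.69 × 10^-2 = 5.95 × 10^-2
pKa = -log(5.95 × 10^-2) = 1.23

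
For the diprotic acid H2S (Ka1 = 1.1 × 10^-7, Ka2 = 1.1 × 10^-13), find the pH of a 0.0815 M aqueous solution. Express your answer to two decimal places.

Since Ka1 ≫ Ka2, the first ionization dominates [H+].
Ka1 = x²/(0.0815 − x) = 1.1 × 10^-7
x ≈ √(1.1 × 10^-7 × 0.0815) = 9.47 × 10^-5 M
pH = −log(9.47 × 10^-5) = 4.02

pH = 4.02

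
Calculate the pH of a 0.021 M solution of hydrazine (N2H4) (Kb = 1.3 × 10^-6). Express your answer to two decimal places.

N2H4 + H2O ⇌ N2H5+ + OH-
Let x = [OH-] at equilibrium. Kb = x²/(0.021 − x).
Since Kb ≪ C₀, x ≈ √(Kb·C₀) = 1.65 × 10^-4 M.
Check: 0.79% ionized — well under 5%, approximation valid.
pOH = 3.78, so pH = 14.00 − pOH = 10.22

pH = 10.22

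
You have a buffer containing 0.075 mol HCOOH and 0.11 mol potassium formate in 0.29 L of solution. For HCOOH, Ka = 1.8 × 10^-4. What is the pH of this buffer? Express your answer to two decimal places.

pH = 3.91

pKa = −log(1.8 × 10^-4) = 3.745
Using pH = pKa + log([base]/[acid]) with [base]/[acid] = 0.11/0.075:
pH = 3.745 + (+0.166) = 3.91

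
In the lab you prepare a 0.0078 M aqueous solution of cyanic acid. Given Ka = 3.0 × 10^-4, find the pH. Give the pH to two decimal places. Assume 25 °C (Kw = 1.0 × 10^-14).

pH = 2.86

HOCN ⇌ OCN- + H+
Ka = x²/(0.0078 − x) = 3.0 × 10^-4
x is not negligible relative to C₀; solve x² + 0.0003·x − 2.34e-06 = 0.
x = [−0.0003 + √(0.0003² + 9.36e-06)]/2 = 1.39 × 10^-3 M
pH = −log[H+] = −log(1.39 × 10^-3) = 2.86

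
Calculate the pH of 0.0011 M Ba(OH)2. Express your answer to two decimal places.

pH = 11.34

Ba(OH)2 is a strong base (each formula unit releases 2 OH-); [OH-] = 0.0022 M.
pOH = -log(0.0022) = 2.66
pH = 14.00 - 2.66 = 11.34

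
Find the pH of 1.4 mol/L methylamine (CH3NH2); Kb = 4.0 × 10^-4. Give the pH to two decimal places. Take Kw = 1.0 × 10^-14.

pH = 12.37

CH3NH2 + H2O ⇌ CH3NH3+ + OH-
Kb = [OH-]²/(1.4 − [OH-]) = 4.0 × 10^-4
Since Kb ≪ C₀, [OH-] ≈ √(Kb·C₀) = 2.37 × 10^-2 M.
pOH = −log(2.37 × 10^-2) = 1.63; pH = 14.00 − 1.63 = 12.37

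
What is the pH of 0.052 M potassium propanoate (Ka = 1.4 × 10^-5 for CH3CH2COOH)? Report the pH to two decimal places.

CH3CH2COO- is the conjugate base of the weak acid CH3CH2COOH.
Kb = Kw/Ka = 1.0×10^-14 / 1.4 × 10^-5 = 7.14 × 10^-10
Let x = [OH-] at equilibrium. Kb = x²/(0.052 − x).
Since Kb ≪ C₀, x ≈ √(Kb·C₀) = 6.09 × 10^-6 M.
(x/C₀ = 0.012% < 5%, so the approximation holds.)
pOH = 5.22, so pH = 14.00 − pOH = 8.78

pH = 8.78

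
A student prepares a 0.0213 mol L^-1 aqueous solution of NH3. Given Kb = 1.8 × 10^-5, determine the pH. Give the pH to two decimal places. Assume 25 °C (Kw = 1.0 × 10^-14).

NH3 + H2O ⇌ NH4+ + OH-
From the ICE table, Kb = [OH-]²/(0.0213 − [OH-]) = 1.8 × 10^-5.
Since Kb ≪ C₀, [OH-] ≈ √(Kb·C₀) = 6.19 × 10^-4 M.
Check: 2.9% ionized — well under 5%, approximation valid.
pOH = −log(6.19 × 10^-4) = 3.21; pH = 14.00 − 3.21 = 10.79

pH = 10.79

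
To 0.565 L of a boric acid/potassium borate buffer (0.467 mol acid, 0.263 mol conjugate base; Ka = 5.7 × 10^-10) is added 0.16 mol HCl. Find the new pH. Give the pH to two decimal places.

Added H+ converts B(OH)4- to B(OH)3: B(OH)3 → 0.627 mol, B(OH)4- → 0.103 mol.
pKa = −log(5.7 × 10^-10) = 9.244
pH = pKa + log(n_B(OH)4-/n_B(OH)3) = 9.244 + log(0.103/0.627) = 9.244 + (-0.784)

pH = 8.46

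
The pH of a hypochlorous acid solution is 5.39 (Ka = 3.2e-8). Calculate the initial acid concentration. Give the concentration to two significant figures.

[H+] = 10^(-5.39) = 4.07 × 10^-6 M = x
Ka = x²/(C₀ − x) ⇒ C₀ = x + x²/Ka
C₀ = 4.07 × 10^-6 + (4.07 × 10^-6)²/(3.2 × 10^-8) = 5.22 × 10^-4 M

C₀ = 5.2 × 10^-4 M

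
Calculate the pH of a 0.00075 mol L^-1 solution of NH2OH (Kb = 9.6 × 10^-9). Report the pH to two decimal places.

pH = 8.43

NH2OH + H2O ⇌ NH3OH+ + OH-
Kb = x²/(0.00075 − x) = 9.6 × 10^-9
Neglecting x in the denominator: x = √(9.6 × 10^-9 × 0.00075) = 2.68 × 10^-6 M
Check: 0.36% ionized — well under 5%, approximation valid.
pOH = −log(2.68 × 10^-6) = 5.57; pH = 14.00 − 5.57 = 8.43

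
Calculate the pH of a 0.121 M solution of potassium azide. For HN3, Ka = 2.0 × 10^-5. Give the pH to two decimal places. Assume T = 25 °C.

N3- is the conjugate base of the weak acid HN3.
Kb = Kw/Ka = 1.0×10^-14 / 2.0 × 10^-5 = 5.00 × 10^-10
From the ICE table, Kb = x²/(0.121 − x) = 5.00 × 10^-10.
Since Kb ≪ C₀, x ≈ √(Kb·C₀) = 7.78 × 10^-6 M.
Check: 0.0064% ionized — well under 5%, approximation valid.
pOH = −log(7.78 × 10^-6) = 5.11; pH = 14.00 − 5.11 = 8.89

pH = 8.89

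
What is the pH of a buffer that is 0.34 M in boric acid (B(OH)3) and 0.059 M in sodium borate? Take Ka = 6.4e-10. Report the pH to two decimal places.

pKa = −log(6.4 × 10^-10) = 9.194
pH = pKa + log([A⁻]/[HA]) = 9.194 + log(0.059/0.34)
pH = 9.194 + (-0.761) = 8.43

pH = 8.43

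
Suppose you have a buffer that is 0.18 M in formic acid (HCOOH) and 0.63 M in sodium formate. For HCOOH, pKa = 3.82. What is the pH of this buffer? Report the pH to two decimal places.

Using pH = pKa + log([base]/[acid]) with [base]/[acid] = 0.63/0.18:
pH = 3.82 + (+0.544) = 4.36

pH = 4.36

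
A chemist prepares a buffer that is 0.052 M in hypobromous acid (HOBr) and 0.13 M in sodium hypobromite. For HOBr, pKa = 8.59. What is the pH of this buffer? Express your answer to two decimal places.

pH = 8.99

Henderson–Hasselbalch: pH = pKa + log([OBr-]/[HOBr]) = 8.59 + log(0.13/0.052)
pH = 8.59 + (+0.398) = 8.99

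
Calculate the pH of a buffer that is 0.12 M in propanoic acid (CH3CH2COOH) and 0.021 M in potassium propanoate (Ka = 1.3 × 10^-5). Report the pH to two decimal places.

pH = 4.13

pKa = −log(1.3 × 10^-5) = 4.886
Henderson–Hasselbalch: pH = pKa + log([CH3CH2COO-]/[CH3CH2COOH]) = 4.886 + log(0.021/0.12)
pH = 4.886 + (-0.757) = 4.13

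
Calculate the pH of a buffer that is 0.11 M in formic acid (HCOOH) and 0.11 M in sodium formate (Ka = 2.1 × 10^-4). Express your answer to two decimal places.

pKa = −log(2.1 × 10^-4) = 3.678
Using pH = pKa + log([base]/[acid]) with [base]/[acid] = 0.11/0.11:
pH = 3.678 + (+0.000) = 3.68

pH = 3.68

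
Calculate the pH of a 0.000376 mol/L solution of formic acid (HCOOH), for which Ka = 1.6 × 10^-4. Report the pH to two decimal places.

pH = 3.75

HCOOH ⇌ HCOO- + H+
Let x = [H+] at equilibrium. Ka = x²/(0.000376 − x).
Here C₀/Ka ≈ 2.35, so the small-x approximation fails. Use the quadratic:
x = (−Ka + √(Ka² + 4·Ka·C₀))/2 = 1.78 × 10^-4 M
pH = −log(1.78 × 10^-4) = 3.75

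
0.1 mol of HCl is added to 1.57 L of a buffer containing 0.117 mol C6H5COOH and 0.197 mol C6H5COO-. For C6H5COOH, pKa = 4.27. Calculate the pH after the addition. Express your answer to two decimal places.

After neutralization: n(C6H5COOH) = 0.217 mol, n(C6H5COO-) = 0.097 mol.
Henderson–Hasselbalch with mole ratio 0.097/0.217: pH = 4.27 + (-0.350)

pH = 3.92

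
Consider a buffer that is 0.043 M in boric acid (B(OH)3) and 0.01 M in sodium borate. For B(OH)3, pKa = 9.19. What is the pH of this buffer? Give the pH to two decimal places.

pH = 8.56

pH = pKa + log([A⁻]/[HA]) = 9.19 + log(0.01/0.043)
pH = 9.19 + (-0.633) = 8.56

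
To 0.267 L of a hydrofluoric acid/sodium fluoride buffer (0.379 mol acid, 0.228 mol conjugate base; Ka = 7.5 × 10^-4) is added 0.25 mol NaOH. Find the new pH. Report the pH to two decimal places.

pH = 3.69

After neutralization: n(HF) = 0.129 mol, n(F-) = 0.478 mol.
pKa = −log(7.5 × 10^-4) = 3.125
Henderson–Hasselbalch with mole ratio 0.478/0.129: pH = 3.125 + (+0.569)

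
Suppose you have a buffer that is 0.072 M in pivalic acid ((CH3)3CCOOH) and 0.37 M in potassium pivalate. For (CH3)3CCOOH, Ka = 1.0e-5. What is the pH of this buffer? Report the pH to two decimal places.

pKa = −log(1.0 × 10^-5) = 5.000
pH = pKa + log([A⁻]/[HA]) = 5.000 + log(0.37/0.072)
pH = 5.000 + (+0.711) = 5.71

pH = 5.71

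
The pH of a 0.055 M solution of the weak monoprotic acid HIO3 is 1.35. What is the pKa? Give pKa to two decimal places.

[H+] = 10^(-1.35) = 4.47 × 10^-2 M
At equilibrium [HA] = 0.055 − 4.47 × 10^-2 = 1.03 × 10^-2 M
Ka = [H+][A-]/[HA] = (4.47 × 10^-2)² / 1.03 × 10^-2 = 1.94 × 10^-1
pKa = -log(1.94 × 10^-1) = 0.71

pKa = 0.71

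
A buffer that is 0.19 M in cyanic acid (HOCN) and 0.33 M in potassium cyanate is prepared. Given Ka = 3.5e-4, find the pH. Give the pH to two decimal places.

pH = 3.70

pKa = −log(3.5 × 10^-4) = 3.456
Henderson–Hasselbalch: pH = pKa + log([OCN-]/[HOCN]) = 3.456 + log(0.33/0.19)
pH = 3.456 + (+0.240) = 3.70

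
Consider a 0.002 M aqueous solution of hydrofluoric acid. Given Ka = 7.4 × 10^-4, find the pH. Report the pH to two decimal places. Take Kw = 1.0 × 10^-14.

pH = 3.04

HF ⇌ F- + H+
From the ICE table, Ka = x²/(0.002 − x) = 7.4 × 10^-4.
The 5% rule fails; solving x² + Ka·x − Ka·C₀ = 0 exactly:
x = (−Ka + √(Ka² + 4·Ka·C₀))/2 = 9.02 × 10^-4 M
pH = −log[H+] = −log(9.02 × 10^-4) = 3.04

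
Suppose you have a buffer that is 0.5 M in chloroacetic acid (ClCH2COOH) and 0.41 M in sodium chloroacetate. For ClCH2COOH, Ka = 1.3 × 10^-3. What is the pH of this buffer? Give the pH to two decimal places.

pH = 2.80

pKa = −log(1.3 × 10^-3) = 2.886
Henderson–Hasselbalch: pH = pKa + log([ClCH2COO-]/[ClCH2COOH]) = 2.886 + log(0.41/0.5)
pH = 2.886 + (-0.086) = 2.80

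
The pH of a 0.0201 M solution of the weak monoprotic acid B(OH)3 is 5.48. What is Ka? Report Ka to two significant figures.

Ka = 5.5 × 10^-10

[H+] = 10^(-5.48) = 3.31 × 10^-6 M
At equilibrium [HA] = 0.0201 − 3.31 × 10^-6 = 2.01 × 10^-2 M
Ka = [H+][A-]/[HA] = (3.31 × 10^-6)² / 2.01 × 10^-2 = 5.5 × 10^-10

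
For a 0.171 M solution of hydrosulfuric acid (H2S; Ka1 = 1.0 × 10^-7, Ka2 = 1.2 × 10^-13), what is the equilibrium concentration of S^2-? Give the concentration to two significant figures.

First ionization gives [H+] ≈ [HS-] = 1.31 × 10^-4 M.
Second step: Ka2 = [H+][S^2-]/[HS-] ≈ [S^2-] (since [H+] ≈ [HS-]).
So [S^2-] ≈ Ka2.

1.2 × 10^-13 M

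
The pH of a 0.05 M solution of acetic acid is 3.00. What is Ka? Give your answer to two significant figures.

[H+] = 10^(-3.00) = 1.00 × 10^-3 M
At equilibrium [HA] = 0.05 − 1.00 × 10^-3 = 4.90 × 10^-2 M
Ka = [H+][A-]/[HA] = (1.00 × 10^-3)² / 4.90 × 10^-2 = 2.0 × 10^-5

Ka = 2.0 × 10^-5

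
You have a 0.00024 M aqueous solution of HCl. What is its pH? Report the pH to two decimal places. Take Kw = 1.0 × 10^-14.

HCl is a strong acid and dissociates completely, so [H+] = 0.00024 M.
pH = -log(0.00024) = 3.62

pH = 3.62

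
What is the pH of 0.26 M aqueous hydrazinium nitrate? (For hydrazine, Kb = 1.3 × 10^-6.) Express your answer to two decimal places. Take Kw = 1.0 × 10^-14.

N2H5+ is the conjugate acid of the weak base N2H4.
Ka = Kw/Kb = 1.0×10^-14 / 1.3 × 10^-6 = 7.69 × 10^-9
Let x = [H+] at equilibrium. Ka = x²/(0.26 − x).
Neglecting x in the denominator: x = √(7.69 × 10^-9 × 0.26) = 4.47 × 10^-5 M
pH = −log(4.47 × 10^-5) = 4.35

pH = 4.35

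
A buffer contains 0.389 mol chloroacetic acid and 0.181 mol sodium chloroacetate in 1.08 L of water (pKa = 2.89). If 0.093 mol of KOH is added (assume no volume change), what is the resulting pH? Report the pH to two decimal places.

pH = 2.86

OH- converts ClCH2COOH to ClCH2COO-: ClCH2COOH → 0.296 mol, ClCH2COO- → 0.274 mol.
pH = pKa + log(n_ClCH2COO-/n_ClCH2COOH) = 2.89 + log(0.274/0.296) = 2.89 + (-0.034)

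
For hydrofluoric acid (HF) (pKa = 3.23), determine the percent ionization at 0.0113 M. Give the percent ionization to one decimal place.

HF ⇌ F- + H+; let x = [H+] at equilibrium.
Ka = 10^(−3.23) = 5.89 × 10^-4
Ka = x²/(C₀ − x); solving the quadratic gives x = 2.30 × 10^-3 M.
Fraction ionized = 2.30 × 10^-3 / 0.0113 = 0.2035 → 20.4%

20.4%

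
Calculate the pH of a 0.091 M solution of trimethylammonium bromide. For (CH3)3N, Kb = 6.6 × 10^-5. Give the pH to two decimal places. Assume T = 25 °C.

(CH3)3NH+ is the conjugate acid of the weak base (CH3)3N.
Ka = Kw/Kb = 1.0×10^-14 / 6.6 × 10^-5 = 1.52 × 10^-10
Let x = [H+] at equilibrium. Ka = x²/(0.091 − x).
Since Ka ≪ C₀, x ≈ √(Ka·C₀) = 3.72 × 10^-6 M.
pH = −log(3.72 × 10^-6) = 5.43

pH = 5.43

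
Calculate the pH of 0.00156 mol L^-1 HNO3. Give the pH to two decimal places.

HNO3 is a strong acid and dissociates completely, so [H+] = 0.00156 M.
pH = -log(0.00156) = 2.81

pH = 2.81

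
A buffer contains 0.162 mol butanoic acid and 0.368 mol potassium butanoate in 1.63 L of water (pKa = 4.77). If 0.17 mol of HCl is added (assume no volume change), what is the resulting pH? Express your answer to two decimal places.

pH = 4.55

Added H+ converts CH3(CH2)2COO- to CH3(CH2)2COOH: CH3(CH2)2COOH → 0.332 mol, CH3(CH2)2COO- → 0.198 mol.
pH = pKa + log(n_CH3(CH2)2COO-/n_CH3(CH2)2COOH) = 4.77 + log(0.198/0.332) = 4.77 + (-0.224)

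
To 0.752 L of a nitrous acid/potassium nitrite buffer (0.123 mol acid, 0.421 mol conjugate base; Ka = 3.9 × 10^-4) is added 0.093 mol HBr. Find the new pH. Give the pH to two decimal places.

Added H+ converts NO2- to HNO2: HNO2 → 0.216 mol, NO2- → 0.328 mol.
pKa = −log(3.9 × 10^-4) = 3.409
pH = pKa + log([A⁻]/[HA]) = 3.409 + log(0.328/0.216) = 3.409 +0.181

pH = 3.59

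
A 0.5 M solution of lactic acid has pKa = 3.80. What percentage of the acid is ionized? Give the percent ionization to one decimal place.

1.8%

CH3CH(OH)COOH ⇌ CH3CH(OH)COO- + H+; let x = [H+] at equilibrium.
Ka = 10^(−3.80) = 1.58 × 10^-4
x ≈ √(Ka·C₀) = √(1.58 × 10^-4 × 0.5) = 8.89 × 10^-3 M
Fraction ionized = 8.89 × 10^-3 / 0.5 = 0.0178 → 1.8%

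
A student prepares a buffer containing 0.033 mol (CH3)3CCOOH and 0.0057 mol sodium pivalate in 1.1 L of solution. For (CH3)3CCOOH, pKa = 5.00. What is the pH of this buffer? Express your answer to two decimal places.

Using pH = pKa + log([base]/[acid]) with [base]/[acid] = 0.0057/0.033:
pH = 5.00 + (-0.763) = 4.24

pH = 4.24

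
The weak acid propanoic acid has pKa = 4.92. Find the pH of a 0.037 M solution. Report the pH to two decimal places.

CH3CH2COOH ⇌ CH3CH2COO- + H+
Ka = 10^(−4.92) = 1.20 × 10^-5
From the ICE table, Ka = [H+]²/(0.037 − [H+]) = 1.20 × 10^-5.
Assume [H+] ≪ 0.037: [H+] ≈ √(1.20 × 10^-5 × 0.037) = 6.66 × 10^-4 M
Check: 1.8% ionized — well under 5%, approximation valid.
pH = −log(6.66 × 10^-4) = 3.18

pH = 3.18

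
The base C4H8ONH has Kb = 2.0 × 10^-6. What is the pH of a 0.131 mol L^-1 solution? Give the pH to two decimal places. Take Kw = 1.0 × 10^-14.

pH = 10.71

C4H8ONH + H2O ⇌ C4H8ONH2+ + OH-
Kb = x²/(0.131 − x) = 2.0 × 10^-6
Neglecting x in the denominator: x = √(2.0 × 10^-6 × 0.131) = 5.12 × 10^-4 M
pOH = 3.29, so pH = 14.00 − pOH = 10.71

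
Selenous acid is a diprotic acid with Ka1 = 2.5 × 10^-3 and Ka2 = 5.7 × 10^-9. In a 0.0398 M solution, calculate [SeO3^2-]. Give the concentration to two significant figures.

5.7 × 10^-9 M

First ionization gives [H+] ≈ [HSeO3-] = 8.80 × 10^-3 M.
Second step: Ka2 = [H+][SeO3^2-]/[HSeO3-] ≈ [SeO3^2-] (since [H+] ≈ [HSeO3-]).
So [SeO3^2-] ≈ Ka2.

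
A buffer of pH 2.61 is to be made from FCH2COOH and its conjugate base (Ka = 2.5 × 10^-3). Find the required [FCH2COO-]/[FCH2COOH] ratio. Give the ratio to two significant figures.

pKa = -log(2.5 × 10^-3) = 2.602
pH = pKa + log(r) ⇒ log(r) = 2.61 − 2.602 = +0.008
r = [FCH2COO-]/[FCH2COOH] = 10^(+0.008) = 1.02

ratio = 1.0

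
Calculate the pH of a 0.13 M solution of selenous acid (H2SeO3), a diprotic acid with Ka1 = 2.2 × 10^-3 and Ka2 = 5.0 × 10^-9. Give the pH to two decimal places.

pH = 1.80

Since Ka1 ≫ Ka2, the first ionization dominates [H+].
Ka1 = x²/(0.13 − x) = 2.2 × 10^-3
Solving the quadratic: x = (−Ka1 + √(Ka1² + 4·Ka1·C₀))/2 = 1.58 × 10^-2 M
pH = −log(1.58 × 10^-2) = 1.80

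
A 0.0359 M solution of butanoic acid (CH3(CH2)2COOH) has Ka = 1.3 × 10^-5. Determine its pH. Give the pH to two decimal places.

pH = 3.17

CH3(CH2)2COOH ⇌ CH3(CH2)2COO- + H+
From the ICE table, Ka = [H+]²/(0.0359 − [H+]) = 1.3 × 10^-5.
Since Ka ≪ C₀, [H+] ≈ √(Ka·C₀) = 6.83 × 10^-4 M.
Check: 1.9% ionized — well under 5%, approximation valid.
pH = −log[H+] = −log(6.83 × 10^-4) = 3.17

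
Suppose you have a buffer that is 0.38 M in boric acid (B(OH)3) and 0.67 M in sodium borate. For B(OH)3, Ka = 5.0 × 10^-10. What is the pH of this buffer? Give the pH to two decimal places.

pKa = −log(5.0 × 10^-10) = 9.301
Using pH = pKa + log([base]/[acid]) with [base]/[acid] = 0.67/0.38:
pH = 9.301 + (+0.246) = 9.55

pH = 9.55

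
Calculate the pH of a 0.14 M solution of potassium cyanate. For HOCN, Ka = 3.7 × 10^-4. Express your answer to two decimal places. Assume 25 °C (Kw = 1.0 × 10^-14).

pH = 8.29

OCN- is the conjugate base of the weak acid HOCN.
Kb = Kw/Ka = 1.0×10^-14 / 3.7 × 10^-4 = 2.70 × 10^-11
Kb = x²/(0.14 − x) = 2.70 × 10^-11
Assume x ≪ 0.14: x ≈ √(2.70 × 10^-11 × 0.14) = 1.94 × 10^-6 M
(x/C₀ = 0.0014% < 5%, so the approximation holds.)
pOH = 5.71, so pH = 14.00 − pOH = 8.29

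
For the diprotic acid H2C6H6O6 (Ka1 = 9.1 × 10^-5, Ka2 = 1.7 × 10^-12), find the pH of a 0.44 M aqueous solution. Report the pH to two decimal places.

pH = 2.20

Ka1 ≫ Ka2, so treat the first dissociation as the only significant source of H+.
Ka1 = x²/(0.44 − x) = 9.1 × 10^-5
x ≈ √(9.1 × 10^-5 × 0.44) = 6.33 × 10^-3 M
pH = −log(6.33 × 10^-3) = 2.20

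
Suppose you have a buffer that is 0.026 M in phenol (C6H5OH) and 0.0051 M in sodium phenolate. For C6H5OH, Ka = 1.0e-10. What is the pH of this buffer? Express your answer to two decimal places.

pH = 9.29

pKa = −log(1.0 × 10^-10) = 10.000
pH = pKa + log([A⁻]/[HA]) = 10.000 + log(0.0051/0.026)
pH = 10.000 + (-0.707) = 9.29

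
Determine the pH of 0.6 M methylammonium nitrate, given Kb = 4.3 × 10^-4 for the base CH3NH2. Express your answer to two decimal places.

CH3NH3+ is the conjugate acid of the weak base CH3NH2.
Ka = Kw/Kb = 1.0×10^-14 / 4.3 × 10^-4 = 2.33 × 10^-11
From the ICE table, Ka = [H+]²/(0.6 − [H+]) = 2.33 × 10^-11.
Assume [H+] ≪ 0.6: [H+] ≈ √(2.33 × 10^-11 × 0.6) = 3.74 × 10^-6 M
pH = −log(3.74 × 10^-6) = 5.43

pH = 5.43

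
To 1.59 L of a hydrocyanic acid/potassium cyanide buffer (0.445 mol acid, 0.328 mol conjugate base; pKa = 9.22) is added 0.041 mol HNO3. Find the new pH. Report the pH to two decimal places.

Added H+ converts CN- to HCN: HCN → 0.486 mol, CN- → 0.287 mol.
Henderson–Hasselbalch with mole ratio 0.287/0.486: pH = 9.22 + (-0.229)

pH = 8.99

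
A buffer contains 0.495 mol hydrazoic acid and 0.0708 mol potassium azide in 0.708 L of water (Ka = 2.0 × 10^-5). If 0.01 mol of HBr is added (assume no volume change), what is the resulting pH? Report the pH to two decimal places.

pH = 3.78

Added H+ converts N3- to HN3: HN3 → 0.505 mol, N3- → 0.0608 mol.
pKa = −log(2.0 × 10^-5) = 4.699
Henderson–Hasselbalch with mole ratio 0.0608/0.505: pH = 4.699 + (-0.919)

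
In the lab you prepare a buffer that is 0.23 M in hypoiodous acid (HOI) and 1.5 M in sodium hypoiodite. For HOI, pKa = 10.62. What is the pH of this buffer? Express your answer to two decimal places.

pH = pKa + log([A⁻]/[HA]) = 10.62 + log(1.5/0.23)
pH = 10.62 + (+0.814) = 11.43

pH = 11.43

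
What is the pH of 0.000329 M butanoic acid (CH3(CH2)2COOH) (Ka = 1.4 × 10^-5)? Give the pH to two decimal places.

CH3(CH2)2COOH ⇌ CH3(CH2)2COO- + H+
Ka = [H+]²/(0.000329 − [H+]) = 1.4 × 10^-5
[H+] is not negligible relative to C₀; solve [H+]² + 1.4e-05·[H+] − 4.61e-09 = 0.
[H+] = [−1.4e-05 + √(1.4e-05² + 1.84e-08)]/2 = 6.12 × 10^-5 M
pH = −log[H+] = −log(6.12 × 10^-5) = 4.21

pH = 4.21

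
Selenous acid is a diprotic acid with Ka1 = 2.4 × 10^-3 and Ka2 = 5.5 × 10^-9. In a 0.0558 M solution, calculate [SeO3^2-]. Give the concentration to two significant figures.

5.5 × 10^-9 M

First ionization gives [H+] ≈ [HSeO3-] = 1.04 × 10^-2 M.
Second step: Ka2 = [H+][SeO3^2-]/[HSeO3-] ≈ [SeO3^2-] (since [H+] ≈ [HSeO3-]).
So [SeO3^2-] ≈ Ka2.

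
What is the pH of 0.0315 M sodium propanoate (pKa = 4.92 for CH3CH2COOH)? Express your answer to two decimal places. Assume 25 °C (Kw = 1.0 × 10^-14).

CH3CH2COO- is the conjugate base of the weak acid CH3CH2COOH.
Ka = 10^(−4.92) = 1.20 × 10^-5
Kb = Kw/Ka = 1.0×10^-14 / 1.20 × 10^-5 = 8.33 × 10^-10
Kb = [OH-]²/(0.0315 − [OH-]) = 8.33 × 10^-10
Assume [OH-] ≪ 0.0315: [OH-] ≈ √(8.33 × 10^-10 × 0.0315) = 5.12 × 10^-6 M
([OH-]/C₀ = 0.016% < 5%, so the approximation holds.)
pOH = 5.29, so pH = 14.00 − pOH = 8.71

pH = 8.71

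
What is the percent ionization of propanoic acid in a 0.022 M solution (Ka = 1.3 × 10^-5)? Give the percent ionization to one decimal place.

2.4%

CH3CH2COOH ⇌ CH3CH2COO- + H+; let x = [H+] at equilibrium.
x ≈ √(Ka·C₀) = √(1.3 × 10^-5 × 0.022) = 5.35 × 10^-4 M
% ionization = x/C₀ × 100% = 5.35 × 10^-4/0.022 × 100% = 2.4%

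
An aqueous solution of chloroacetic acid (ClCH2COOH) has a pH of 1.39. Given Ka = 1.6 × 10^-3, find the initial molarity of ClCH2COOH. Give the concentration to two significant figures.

C₀ = 1.1 M

[H+] = 10^(-1.39) = 4.07 × 10^-2 M = x
Ka = x²/(C₀ − x) ⇒ C₀ = x + x²/Ka
C₀ = 4.07 × 10^-2 + (4.07 × 10^-2)²/(1.6 × 10^-3) = 1.08 M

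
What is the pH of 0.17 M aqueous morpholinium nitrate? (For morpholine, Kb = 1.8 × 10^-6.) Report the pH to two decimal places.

C4H8ONH2+ is the conjugate acid of the weak base C4H8ONH.
Ka = Kw/Kb = 1.0×10^-14 / 1.8 × 10^-6 = 5.56 × 10^-9
Ka = x²/(0.17 − x) = 5.56 × 10^-9
Assume x ≪ 0.17: x ≈ √(5.56 × 10^-9 × 0.17) = 3.07 × 10^-5 M
(x/C₀ = 0.018% < 5%, so the approximation holds.)
pH = −log[H+] = −log(3.07 × 10^-5) = 4.51

pH = 4.51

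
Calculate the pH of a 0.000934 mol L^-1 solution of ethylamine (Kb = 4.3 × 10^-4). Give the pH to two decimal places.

pH = 10.66

C2H5NH2 + H2O ⇌ C2H5NH3+ + OH-
Let x = [OH-] at equilibrium. Kb = x²/(0.000934 − x).
The 5% rule fails; solving x² + Kb·x − Kb·C₀ = 0 exactly:
x = [−0.00043 + √(0.00043² + 1.61e-06)]/2 = 4.54 × 10^-4 M
pOH = 3.34, so pH = 14.00 − pOH = 10.66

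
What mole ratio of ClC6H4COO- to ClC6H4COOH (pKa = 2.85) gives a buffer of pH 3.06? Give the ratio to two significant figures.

ratio = 1.6

pH = pKa + log(r) ⇒ log(r) = 3.06 − 2.85 = +0.21
r = [ClC6H4COO-]/[ClC6H4COOH] = 10^(+0.21) = 1.62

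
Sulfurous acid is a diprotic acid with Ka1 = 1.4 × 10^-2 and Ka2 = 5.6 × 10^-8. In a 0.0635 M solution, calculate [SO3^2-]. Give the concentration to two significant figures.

5.6 × 10^-8 M

First ionization gives [H+] ≈ [HSO3-] = 2.36 × 10^-2 M.
Second step: Ka2 = [H+][SO3^2-]/[HSO3-] ≈ [SO3^2-] (since [H+] ≈ [HSO3-]).
So [SO3^2-] ≈ Ka2.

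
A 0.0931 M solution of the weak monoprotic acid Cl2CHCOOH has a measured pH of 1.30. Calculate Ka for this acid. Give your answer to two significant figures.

[H+] = 10^(-1.30) = 5.01 × 10^-2 M
At equilibrium [HA] = 0.0931 − 5.01 × 10^-2 = 4.30 × 10^-2 M
Ka = [H+][A-]/[HA] = (5.01 × 10^-2)² / 4.30 × 10^-2 = 5.8 × 10^-2

Ka = 5.8 × 10^-2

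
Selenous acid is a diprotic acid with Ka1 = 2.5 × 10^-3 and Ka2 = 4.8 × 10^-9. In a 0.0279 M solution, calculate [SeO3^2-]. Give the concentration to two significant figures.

First ionization gives [H+] ≈ [HSeO3-] = 7.19 × 10^-3 M.
Second step: Ka2 = [H+][SeO3^2-]/[HSeO3-] ≈ [SeO3^2-] (since [H+] ≈ [HSeO3-]).
So [SeO3^2-] ≈ Ka2.

4.8 × 10^-9 M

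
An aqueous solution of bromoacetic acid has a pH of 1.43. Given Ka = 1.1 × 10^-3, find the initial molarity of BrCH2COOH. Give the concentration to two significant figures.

[H+] = 10^(-1.43) = 3.72 × 10^-2 M = x
Ka = x²/(C₀ − x) ⇒ C₀ = x + x²/Ka
C₀ = 3.72 × 10^-2 + (3.72 × 10^-2)²/(1.1 × 10^-3) = 1.30 M

C₀ = 1.3 M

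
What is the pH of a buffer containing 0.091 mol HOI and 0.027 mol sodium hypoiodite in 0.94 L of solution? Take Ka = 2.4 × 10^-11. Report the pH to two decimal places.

pKa = −log(2.4 × 10^-11) = 10.620
Henderson–Hasselbalch: pH = pKa + log([OI-]/[HOI]) = 10.620 + log(0.027/0.091)
pH = 10.620 + (-0.528) = 10.09

pH = 10.09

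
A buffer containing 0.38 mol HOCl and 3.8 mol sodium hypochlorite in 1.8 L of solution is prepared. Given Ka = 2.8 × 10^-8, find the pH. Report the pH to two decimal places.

pKa = −log(2.8 × 10^-8) = 7.553
Henderson–Hasselbalch: pH = pKa + log([OCl-]/[HOCl]) = 7.553 + log(3.8/0.38)
pH = 7.553 + (+1.000) = 8.55

pH = 8.55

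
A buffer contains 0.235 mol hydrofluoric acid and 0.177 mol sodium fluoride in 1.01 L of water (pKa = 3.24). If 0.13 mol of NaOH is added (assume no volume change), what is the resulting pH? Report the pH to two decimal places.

pH = 3.71

After neutralization: n(HF) = 0.105 mol, n(F-) = 0.307 mol.
pH = pKa + log(n_F-/n_HF) = 3.24 + log(0.307/0.105) = 3.24 + (+0.466)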